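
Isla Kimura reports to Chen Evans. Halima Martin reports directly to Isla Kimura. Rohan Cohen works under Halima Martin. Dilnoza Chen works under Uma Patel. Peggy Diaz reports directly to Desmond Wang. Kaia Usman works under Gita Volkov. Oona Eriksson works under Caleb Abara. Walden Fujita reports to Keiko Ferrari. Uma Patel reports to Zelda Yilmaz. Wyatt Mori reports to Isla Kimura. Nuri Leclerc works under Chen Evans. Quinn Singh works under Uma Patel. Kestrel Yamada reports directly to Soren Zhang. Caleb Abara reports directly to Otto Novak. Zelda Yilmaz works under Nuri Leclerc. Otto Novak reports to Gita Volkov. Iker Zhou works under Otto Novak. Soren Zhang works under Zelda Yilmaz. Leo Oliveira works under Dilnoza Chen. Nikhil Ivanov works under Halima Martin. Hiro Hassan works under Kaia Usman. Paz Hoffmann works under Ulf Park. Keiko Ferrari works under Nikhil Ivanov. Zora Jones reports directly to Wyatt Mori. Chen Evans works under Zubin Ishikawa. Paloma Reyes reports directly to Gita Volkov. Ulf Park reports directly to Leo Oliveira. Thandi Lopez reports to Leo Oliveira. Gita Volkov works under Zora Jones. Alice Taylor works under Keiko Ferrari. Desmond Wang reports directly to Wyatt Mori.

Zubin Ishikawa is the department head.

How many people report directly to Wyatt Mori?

2

Wyatt Mori directly manages Desmond Wang, Zora Jones. That is 2 direct reports.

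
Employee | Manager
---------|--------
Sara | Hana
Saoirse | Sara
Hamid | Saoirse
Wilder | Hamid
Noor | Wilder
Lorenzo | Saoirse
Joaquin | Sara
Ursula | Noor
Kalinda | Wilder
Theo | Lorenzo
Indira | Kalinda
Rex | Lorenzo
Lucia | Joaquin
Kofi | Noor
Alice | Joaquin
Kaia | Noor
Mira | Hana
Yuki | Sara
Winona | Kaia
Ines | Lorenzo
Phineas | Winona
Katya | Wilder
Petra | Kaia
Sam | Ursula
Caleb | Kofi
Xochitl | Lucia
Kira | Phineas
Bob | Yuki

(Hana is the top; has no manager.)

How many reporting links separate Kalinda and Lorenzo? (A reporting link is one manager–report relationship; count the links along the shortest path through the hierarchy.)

4

Kalinda is 3 levels below Saoirse, and Lorenzo is 1 level below Saoirse (their lowest common manager). The shortest path runs up from Kalinda to Saoirse and back down to Lorenzo: 3 + 1 = 4 links.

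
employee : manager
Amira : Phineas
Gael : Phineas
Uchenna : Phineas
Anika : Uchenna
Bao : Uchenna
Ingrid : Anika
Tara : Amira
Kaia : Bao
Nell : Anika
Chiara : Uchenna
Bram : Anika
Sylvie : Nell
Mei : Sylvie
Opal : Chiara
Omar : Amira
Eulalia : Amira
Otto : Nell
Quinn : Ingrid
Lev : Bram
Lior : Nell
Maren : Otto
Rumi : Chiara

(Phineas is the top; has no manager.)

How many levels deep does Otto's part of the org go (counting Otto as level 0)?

The longest chain under Otto runs Otto → Maren, which is 1 level below Otto.

1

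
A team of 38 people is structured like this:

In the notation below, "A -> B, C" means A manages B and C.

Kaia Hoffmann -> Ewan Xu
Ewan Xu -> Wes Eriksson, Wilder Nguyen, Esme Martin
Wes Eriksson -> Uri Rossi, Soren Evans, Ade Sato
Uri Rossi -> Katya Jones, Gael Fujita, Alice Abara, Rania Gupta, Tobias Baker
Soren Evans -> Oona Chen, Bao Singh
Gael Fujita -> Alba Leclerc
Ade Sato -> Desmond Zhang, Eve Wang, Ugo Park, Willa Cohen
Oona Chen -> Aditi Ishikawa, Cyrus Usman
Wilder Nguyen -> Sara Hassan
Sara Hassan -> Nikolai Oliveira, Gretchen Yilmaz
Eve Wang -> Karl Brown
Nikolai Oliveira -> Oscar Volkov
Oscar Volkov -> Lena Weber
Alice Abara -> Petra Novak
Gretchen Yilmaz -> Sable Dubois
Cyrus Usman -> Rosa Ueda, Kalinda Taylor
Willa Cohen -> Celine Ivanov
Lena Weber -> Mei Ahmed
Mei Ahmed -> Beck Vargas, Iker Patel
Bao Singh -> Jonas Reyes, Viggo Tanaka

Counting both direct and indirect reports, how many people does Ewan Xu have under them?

Ewan Xu directly manages Wes Eriksson, Wilder Nguyen, Esme Martin. Under Wes Eriksson: Ade Sato, Willa Cohen, Celine Ivanov, Ugo Park, Eve Wang, Karl Brown, Desmond Zhang, Soren Evans, Bao Singh, Viggo Tanaka, Jonas Reyes, Oona Chen, Cyrus Usman, Kalinda Taylor, Rosa Ueda, Aditi Ishikawa, Uri Rossi, Tobias Baker, Rania Gupta, Alice Abara, Petra Novak, Gael Fujita, Alba Leclerc, Katya Jones (24). Under Wilder Nguyen: Sara Hassan, Gretchen Yilmaz, Sable Dubois, Nikolai Oliveira, Oscar Volkov, Lena Weber, Mei Ahmed, Iker Patel, Beck Vargas (9). Esme Martin has no reports. So Ewan Xu's organization is 3 direct reports plus everyone under them: 25 + 10 + 1 = 36.

36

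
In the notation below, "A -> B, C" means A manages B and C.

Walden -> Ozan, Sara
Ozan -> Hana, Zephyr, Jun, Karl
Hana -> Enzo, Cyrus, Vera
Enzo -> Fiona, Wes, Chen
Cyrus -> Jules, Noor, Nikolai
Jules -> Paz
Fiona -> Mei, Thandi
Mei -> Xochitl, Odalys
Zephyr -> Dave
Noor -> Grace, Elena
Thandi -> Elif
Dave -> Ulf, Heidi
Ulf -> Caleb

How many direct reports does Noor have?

Noor directly manages Grace, Elena. That is 2 direct reports.

2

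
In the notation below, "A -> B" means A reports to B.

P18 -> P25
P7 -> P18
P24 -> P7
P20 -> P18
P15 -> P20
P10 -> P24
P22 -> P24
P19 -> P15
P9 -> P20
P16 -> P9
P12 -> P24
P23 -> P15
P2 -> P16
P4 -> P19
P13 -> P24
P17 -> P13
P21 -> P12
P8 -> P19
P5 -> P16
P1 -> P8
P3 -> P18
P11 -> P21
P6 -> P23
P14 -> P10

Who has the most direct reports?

Direct-report counts: P25 has 1; P18 has 3; P20 has 2; P9 has 1; P16 has 2; P15 has 2; P23 has 1; P19 has 2; P8 has 1; P7 has 1; P24 has 4; P13 has 1; P12 has 1; P21 has 1; P10 has 1. The largest is 4, held by P24.

P24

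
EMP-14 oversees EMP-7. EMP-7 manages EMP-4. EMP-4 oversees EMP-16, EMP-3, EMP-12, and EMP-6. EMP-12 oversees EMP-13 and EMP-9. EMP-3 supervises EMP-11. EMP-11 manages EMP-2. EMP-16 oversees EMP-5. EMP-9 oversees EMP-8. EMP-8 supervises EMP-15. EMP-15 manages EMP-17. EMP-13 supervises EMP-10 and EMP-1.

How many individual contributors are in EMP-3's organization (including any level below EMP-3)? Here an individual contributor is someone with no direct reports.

1

The only person in EMP-3's organization with no one reporting to them is EMP-2. That is 1.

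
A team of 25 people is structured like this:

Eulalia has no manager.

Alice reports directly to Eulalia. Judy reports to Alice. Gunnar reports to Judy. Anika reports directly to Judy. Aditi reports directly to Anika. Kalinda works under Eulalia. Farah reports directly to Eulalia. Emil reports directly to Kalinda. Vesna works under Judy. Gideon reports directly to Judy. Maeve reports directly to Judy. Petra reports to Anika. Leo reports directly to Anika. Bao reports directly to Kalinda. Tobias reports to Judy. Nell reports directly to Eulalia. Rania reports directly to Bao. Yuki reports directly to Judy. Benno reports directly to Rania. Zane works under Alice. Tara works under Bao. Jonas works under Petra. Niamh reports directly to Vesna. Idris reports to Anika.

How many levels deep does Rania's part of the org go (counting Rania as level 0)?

The longest chain under Rania runs Rania → Benno, which is 1 level below Rania.

1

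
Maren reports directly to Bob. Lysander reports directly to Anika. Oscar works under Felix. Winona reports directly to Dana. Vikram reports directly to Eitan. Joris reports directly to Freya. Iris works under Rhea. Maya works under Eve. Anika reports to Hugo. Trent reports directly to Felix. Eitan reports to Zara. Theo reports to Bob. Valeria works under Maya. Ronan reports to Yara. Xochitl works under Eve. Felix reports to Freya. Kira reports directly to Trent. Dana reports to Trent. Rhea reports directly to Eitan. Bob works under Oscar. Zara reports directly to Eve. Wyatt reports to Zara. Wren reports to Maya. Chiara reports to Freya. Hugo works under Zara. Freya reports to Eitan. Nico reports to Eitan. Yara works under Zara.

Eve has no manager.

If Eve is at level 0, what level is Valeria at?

Chain from Valeria up to Eve: Valeria → Maya → Eve. That is 2 steps up, so Valeria is 2 levels below Eve.

2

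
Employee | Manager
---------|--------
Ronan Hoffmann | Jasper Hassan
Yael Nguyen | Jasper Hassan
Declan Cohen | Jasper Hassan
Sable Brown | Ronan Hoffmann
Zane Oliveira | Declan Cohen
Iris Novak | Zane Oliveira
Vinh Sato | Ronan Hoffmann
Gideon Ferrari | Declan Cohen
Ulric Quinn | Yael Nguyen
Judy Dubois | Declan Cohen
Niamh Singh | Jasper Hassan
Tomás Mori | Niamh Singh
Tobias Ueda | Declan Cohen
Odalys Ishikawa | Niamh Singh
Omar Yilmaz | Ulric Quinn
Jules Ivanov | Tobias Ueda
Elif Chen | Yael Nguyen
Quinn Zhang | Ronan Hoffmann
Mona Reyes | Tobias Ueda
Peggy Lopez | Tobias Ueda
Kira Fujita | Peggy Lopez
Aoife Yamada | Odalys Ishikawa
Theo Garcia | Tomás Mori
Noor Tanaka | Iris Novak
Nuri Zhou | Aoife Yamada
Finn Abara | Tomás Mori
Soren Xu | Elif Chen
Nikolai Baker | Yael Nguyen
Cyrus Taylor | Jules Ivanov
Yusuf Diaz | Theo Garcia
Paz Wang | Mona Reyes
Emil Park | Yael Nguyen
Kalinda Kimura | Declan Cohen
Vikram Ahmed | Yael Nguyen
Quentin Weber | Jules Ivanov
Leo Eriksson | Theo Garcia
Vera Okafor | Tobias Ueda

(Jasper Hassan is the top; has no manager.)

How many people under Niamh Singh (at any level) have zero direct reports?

4

The people in Niamh Singh's organization with no one reporting to them are Nuri Zhou, Finn Abara, Leo Eriksson, Yusuf Diaz. That is 4.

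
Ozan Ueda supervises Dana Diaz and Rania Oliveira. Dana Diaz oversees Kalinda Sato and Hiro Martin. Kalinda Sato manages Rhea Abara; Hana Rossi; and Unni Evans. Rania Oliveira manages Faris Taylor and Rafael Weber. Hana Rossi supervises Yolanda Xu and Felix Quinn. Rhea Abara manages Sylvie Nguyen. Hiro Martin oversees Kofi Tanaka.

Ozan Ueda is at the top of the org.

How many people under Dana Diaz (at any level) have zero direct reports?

5

The people in Dana Diaz's organization with no one reporting to them are Kofi Tanaka, Sylvie Nguyen, Felix Quinn, Yolanda Xu, Unni Evans. That is 5.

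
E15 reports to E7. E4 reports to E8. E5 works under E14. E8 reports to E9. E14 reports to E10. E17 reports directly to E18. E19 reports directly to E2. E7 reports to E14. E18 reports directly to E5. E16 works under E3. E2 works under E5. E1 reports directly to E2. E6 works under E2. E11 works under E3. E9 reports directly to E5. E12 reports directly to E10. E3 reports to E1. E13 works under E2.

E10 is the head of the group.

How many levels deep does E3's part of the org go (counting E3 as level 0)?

1

The longest chain under E3 runs E3 → E16, which is 1 level below E3.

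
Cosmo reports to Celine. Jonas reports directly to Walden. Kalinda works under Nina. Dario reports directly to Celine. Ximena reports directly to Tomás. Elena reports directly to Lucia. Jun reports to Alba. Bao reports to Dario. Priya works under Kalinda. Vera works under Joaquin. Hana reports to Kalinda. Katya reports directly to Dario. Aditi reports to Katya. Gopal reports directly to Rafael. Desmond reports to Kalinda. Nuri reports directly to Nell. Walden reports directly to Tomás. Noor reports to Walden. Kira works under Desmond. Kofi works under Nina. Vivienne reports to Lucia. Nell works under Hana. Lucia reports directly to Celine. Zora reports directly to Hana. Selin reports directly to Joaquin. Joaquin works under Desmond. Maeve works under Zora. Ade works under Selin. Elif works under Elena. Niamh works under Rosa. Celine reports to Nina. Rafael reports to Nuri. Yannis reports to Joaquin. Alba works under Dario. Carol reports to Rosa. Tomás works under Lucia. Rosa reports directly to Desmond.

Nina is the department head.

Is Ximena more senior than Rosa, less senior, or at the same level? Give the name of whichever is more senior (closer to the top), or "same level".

Ximena is 4 levels below Nina; Rosa is 3. Rosa is higher.

Rosa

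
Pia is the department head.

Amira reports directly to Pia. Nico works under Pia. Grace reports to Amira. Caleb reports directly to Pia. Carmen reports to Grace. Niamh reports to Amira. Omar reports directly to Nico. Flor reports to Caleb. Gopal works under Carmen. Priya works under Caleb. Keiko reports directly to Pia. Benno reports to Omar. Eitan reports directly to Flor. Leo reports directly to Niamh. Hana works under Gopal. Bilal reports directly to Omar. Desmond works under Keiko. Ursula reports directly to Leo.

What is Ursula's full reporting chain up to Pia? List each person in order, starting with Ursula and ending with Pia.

Ursula -> Leo -> Niamh -> Amira -> Pia

Ursula reports to Leo. Leo reports to Niamh. Niamh reports to Amira. Amira reports to Pia. Pia is at the top.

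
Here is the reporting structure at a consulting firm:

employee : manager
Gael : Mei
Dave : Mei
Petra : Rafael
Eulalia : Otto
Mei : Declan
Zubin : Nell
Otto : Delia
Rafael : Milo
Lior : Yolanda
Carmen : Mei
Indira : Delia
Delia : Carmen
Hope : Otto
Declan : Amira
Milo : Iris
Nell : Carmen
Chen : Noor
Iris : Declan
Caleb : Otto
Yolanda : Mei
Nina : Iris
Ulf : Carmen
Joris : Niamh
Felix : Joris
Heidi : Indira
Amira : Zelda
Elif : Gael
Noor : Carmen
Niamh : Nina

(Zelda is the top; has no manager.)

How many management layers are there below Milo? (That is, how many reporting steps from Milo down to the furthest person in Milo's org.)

2

The longest chain under Milo runs Milo → Rafael → Petra, which is 2 levels below Milo.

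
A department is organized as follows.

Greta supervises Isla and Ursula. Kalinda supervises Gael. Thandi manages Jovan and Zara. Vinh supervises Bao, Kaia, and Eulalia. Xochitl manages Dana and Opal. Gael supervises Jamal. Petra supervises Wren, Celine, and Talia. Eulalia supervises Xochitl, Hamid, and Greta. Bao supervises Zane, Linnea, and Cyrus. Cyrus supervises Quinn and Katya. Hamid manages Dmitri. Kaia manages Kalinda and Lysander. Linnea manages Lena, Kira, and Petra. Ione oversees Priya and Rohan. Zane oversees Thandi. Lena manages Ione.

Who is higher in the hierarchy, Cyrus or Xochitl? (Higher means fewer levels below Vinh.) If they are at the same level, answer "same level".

same level

Both Cyrus and Xochitl are 2 levels below Vinh.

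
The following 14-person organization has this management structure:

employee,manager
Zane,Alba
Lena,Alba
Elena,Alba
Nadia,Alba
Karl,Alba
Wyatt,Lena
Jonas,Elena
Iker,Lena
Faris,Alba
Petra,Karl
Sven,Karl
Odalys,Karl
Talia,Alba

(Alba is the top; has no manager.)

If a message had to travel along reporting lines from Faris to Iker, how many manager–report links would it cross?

3

Faris is 1 level below Alba, and Iker is 2 levels below Alba (their lowest common manager). The shortest path runs up from Faris to Alba and back down to Iker: 1 + 2 = 3 links.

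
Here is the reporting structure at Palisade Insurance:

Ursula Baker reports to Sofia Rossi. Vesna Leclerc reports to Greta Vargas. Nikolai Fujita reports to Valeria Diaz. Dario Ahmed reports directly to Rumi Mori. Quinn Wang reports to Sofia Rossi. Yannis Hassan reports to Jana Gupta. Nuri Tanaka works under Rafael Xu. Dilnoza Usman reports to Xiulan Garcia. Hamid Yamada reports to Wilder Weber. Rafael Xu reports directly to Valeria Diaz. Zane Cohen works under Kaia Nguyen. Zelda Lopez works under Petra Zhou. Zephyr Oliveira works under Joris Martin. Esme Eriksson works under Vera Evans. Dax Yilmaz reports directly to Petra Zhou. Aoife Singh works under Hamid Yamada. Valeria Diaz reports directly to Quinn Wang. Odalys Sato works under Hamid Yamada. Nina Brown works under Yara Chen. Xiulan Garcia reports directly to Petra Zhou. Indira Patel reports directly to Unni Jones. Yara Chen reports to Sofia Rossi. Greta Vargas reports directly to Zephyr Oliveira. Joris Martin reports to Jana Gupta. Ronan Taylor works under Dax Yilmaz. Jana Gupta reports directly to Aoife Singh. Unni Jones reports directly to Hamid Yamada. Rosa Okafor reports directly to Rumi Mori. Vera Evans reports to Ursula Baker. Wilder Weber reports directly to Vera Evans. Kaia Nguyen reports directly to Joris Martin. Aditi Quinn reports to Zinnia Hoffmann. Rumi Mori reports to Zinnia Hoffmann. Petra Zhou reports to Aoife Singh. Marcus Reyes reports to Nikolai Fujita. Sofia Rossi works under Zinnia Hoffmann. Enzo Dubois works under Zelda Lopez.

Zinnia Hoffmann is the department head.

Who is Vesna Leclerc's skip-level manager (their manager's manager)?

Zephyr Oliveira

Vesna Leclerc reports to Greta Vargas, and Greta Vargas reports to Zephyr Oliveira. So Vesna Leclerc's skip-level manager is Zephyr Oliveira.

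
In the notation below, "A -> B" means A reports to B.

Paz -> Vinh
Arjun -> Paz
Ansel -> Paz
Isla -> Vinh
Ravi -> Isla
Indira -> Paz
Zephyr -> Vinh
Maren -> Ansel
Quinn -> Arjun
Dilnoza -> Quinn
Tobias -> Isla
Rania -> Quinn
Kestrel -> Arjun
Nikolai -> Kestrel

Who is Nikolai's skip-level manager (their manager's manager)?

Arjun

Nikolai reports to Kestrel, and Kestrel reports to Arjun. So Nikolai's skip-level manager is Arjun.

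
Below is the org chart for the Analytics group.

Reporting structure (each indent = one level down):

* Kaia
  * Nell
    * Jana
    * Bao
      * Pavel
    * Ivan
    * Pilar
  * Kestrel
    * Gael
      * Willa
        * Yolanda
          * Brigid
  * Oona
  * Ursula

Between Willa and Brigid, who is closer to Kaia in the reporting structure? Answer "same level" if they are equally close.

Willa

Willa is 3 levels below Kaia; Brigid is 5. Willa is higher.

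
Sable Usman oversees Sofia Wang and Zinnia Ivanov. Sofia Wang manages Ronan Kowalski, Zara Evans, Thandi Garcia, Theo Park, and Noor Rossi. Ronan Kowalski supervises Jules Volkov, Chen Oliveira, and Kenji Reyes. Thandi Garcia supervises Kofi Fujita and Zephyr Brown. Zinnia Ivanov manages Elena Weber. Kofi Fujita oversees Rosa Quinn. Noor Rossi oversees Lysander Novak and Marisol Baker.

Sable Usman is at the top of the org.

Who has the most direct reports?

Sofia Wang

Direct-report counts: Sable Usman has 2; Zinnia Ivanov has 1; Sofia Wang has 5; Noor Rossi has 2; Thandi Garcia has 2; Kofi Fujita has 1; Ronan Kowalski has 3. The largest is 5, held by Sofia Wang.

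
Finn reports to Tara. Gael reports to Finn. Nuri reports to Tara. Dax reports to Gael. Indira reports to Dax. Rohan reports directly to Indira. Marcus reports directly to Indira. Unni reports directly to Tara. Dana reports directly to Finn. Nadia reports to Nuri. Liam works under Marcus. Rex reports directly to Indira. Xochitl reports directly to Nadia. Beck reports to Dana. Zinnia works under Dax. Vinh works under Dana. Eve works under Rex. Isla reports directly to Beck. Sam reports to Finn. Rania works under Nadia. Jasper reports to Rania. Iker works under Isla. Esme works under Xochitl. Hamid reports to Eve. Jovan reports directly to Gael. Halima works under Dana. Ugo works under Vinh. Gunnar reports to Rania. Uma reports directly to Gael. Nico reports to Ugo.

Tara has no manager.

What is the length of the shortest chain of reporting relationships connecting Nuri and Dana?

Nuri is 1 level below Tara, and Dana is 2 levels below Tara (their lowest common manager). The shortest path runs up from Nuri to Tara and back down to Dana: 1 + 2 = 3 links.

3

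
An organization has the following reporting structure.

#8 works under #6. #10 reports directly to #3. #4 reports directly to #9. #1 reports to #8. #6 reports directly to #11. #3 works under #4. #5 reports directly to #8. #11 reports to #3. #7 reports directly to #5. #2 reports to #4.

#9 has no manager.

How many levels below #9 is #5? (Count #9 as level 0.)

6

Chain from #5 up to #9: #5 → #8 → #6 → #11 → #3 → #4 → #9. That is 6 steps up, so #5 is 6 levels below #9.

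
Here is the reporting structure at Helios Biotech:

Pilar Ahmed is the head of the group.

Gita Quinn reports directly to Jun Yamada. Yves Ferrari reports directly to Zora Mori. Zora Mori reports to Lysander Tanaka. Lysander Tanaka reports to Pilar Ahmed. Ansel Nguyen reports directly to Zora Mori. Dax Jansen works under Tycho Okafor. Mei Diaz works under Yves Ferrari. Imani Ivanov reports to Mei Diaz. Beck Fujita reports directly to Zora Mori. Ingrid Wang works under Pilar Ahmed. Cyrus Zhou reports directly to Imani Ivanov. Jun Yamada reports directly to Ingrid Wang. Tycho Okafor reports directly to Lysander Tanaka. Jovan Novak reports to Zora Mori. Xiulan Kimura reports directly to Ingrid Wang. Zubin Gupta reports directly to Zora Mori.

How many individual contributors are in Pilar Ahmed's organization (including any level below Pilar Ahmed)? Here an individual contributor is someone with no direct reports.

The people in Pilar Ahmed's organization with no one reporting to them are Xiulan Kimura, Gita Quinn, Dax Jansen, Jovan Novak, Ansel Nguyen, Zubin Gupta, Beck Fujita, Cyrus Zhou. That is 8.

8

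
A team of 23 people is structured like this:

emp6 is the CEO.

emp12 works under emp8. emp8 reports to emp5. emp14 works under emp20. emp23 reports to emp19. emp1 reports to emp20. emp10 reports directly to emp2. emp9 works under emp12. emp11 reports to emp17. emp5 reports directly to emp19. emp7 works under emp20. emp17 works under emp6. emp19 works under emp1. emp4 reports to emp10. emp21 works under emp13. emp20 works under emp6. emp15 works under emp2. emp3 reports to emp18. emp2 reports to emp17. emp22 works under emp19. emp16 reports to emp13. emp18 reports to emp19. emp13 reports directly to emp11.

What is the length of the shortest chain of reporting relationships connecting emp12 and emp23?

4

emp12 is 3 levels below emp19, and emp23 is 1 level below emp19 (their lowest common manager). The shortest path runs up from emp12 to emp19 and back down to emp23: 3 + 1 = 4 links.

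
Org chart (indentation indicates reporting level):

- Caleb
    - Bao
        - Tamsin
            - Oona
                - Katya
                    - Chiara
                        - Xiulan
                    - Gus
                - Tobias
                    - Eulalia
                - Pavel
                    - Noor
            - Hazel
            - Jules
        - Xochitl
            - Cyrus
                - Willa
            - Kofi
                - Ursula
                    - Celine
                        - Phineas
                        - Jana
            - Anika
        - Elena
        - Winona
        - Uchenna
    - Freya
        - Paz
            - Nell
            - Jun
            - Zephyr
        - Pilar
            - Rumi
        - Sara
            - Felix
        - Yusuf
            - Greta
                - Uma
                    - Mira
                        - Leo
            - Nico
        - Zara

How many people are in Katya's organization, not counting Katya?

Katya directly manages Chiara, Gus. Under Chiara: Xiulan (1). Gus has no reports. So Katya's organization is 2 direct reports plus everyone under them: 2 + 1 = 3.

3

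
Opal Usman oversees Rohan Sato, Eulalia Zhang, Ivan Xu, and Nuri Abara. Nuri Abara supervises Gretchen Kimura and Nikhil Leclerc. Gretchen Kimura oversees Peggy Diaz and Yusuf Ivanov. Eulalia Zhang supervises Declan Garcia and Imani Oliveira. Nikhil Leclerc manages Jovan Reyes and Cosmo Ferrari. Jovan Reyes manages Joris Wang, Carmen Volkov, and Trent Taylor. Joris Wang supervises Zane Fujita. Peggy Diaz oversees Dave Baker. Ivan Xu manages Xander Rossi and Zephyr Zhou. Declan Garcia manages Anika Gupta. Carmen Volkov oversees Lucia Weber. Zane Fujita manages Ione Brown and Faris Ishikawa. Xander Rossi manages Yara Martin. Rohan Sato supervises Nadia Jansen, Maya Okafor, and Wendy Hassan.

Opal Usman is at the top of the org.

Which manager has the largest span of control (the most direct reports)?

Opal Usman

Direct-report counts: Opal Usman has 4; Rohan Sato has 3; Ivan Xu has 2; Xander Rossi has 1; Eulalia Zhang has 2; Declan Garcia has 1; Nuri Abara has 2; Nikhil Leclerc has 2; Jovan Reyes has 3; Carmen Volkov has 1; Joris Wang has 1; Zane Fujita has 2; Gretchen Kimura has 2; Peggy Diaz has 1. The largest is 4, held by Opal Usman.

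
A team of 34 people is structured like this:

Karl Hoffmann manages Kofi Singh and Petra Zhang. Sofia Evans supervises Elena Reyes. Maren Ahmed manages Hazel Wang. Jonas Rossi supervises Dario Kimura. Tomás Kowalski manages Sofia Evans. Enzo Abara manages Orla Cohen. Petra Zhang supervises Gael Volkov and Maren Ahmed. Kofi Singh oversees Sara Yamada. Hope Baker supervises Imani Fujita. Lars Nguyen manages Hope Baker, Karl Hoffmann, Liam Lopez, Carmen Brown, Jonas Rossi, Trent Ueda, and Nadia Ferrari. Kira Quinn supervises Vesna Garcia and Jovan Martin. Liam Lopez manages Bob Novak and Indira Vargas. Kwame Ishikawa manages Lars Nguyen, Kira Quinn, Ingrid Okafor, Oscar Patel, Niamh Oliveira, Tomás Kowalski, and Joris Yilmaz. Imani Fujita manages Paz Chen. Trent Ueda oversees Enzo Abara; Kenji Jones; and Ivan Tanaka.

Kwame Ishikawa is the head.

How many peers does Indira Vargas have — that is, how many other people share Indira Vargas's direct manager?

1

Indira Vargas reports to Liam Lopez. Liam Lopez's other direct reports are Bob Novak — 1 peer.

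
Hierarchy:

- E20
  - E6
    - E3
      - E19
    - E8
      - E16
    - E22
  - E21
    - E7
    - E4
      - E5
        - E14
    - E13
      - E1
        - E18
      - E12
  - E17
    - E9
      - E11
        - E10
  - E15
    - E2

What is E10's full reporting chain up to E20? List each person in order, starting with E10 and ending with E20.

E10 reports to E11. E11 reports to E9. E9 reports to E17. E17 reports to E20. E20 is at the top.

E10 -> E11 -> E9 -> E17 -> E20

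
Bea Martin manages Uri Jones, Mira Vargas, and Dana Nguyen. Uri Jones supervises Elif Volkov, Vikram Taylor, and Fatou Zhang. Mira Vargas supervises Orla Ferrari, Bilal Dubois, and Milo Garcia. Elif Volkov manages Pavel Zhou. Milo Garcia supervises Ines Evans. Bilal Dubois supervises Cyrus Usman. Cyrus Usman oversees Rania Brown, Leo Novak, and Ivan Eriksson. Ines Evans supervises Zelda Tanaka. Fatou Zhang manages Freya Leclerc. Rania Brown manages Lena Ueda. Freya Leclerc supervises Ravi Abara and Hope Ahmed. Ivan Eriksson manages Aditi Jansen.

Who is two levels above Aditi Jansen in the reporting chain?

Cyrus Usman

Aditi Jansen reports to Ivan Eriksson, and Ivan Eriksson reports to Cyrus Usman. So Aditi Jansen's skip-level manager is Cyrus Usman.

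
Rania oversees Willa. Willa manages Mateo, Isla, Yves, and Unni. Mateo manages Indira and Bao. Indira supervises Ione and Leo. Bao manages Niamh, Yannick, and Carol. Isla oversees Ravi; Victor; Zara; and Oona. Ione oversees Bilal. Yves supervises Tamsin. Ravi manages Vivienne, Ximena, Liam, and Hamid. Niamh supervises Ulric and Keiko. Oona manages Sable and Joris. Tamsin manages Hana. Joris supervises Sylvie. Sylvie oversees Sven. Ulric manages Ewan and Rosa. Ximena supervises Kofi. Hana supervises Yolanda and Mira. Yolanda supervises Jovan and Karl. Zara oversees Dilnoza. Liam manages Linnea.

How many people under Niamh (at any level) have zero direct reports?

3

The people in Niamh's organization with no one reporting to them are Keiko, Rosa, Ewan. That is 3.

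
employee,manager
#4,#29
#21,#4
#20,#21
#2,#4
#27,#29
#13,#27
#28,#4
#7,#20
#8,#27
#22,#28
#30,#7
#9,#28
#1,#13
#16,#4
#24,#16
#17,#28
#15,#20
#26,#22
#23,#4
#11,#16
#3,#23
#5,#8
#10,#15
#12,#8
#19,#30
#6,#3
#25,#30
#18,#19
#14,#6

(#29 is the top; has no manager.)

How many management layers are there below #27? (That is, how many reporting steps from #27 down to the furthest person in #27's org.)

The longest chain under #27 runs #27 → #8 → #12, which is 2 levels below #27.

2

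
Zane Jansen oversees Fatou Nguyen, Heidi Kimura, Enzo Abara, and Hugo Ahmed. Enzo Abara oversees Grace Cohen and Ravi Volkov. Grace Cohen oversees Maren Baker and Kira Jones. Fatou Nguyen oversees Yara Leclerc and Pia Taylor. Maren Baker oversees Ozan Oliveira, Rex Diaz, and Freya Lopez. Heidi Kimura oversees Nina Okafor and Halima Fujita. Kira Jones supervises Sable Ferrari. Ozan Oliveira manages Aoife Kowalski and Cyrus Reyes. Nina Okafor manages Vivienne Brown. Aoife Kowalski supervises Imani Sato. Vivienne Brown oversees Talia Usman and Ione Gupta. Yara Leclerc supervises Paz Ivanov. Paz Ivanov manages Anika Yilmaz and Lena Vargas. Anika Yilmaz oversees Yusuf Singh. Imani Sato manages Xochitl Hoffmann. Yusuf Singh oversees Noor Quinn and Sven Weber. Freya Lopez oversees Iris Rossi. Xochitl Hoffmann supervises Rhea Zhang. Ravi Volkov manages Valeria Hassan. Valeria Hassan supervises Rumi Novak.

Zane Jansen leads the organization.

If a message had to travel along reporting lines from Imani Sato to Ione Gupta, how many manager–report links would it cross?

10

Imani Sato is 6 levels below Zane Jansen, and Ione Gupta is 4 levels below Zane Jansen (their lowest common manager). The shortest path runs up from Imani Sato to Zane Jansen and back down to Ione Gupta: 6 + 4 = 10 links.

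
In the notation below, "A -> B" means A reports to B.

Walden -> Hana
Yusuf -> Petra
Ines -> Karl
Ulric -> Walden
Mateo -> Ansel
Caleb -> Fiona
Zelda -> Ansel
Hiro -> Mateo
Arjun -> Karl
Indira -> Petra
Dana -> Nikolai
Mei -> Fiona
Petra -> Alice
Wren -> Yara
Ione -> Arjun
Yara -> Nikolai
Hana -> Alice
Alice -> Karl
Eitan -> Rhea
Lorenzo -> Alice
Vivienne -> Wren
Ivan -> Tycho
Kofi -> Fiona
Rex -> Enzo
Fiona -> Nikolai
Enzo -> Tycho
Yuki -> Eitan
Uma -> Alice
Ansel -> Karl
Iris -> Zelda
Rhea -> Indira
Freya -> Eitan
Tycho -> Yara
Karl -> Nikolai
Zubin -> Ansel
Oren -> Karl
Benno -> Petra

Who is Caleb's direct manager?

Fiona

Caleb reports directly to Fiona.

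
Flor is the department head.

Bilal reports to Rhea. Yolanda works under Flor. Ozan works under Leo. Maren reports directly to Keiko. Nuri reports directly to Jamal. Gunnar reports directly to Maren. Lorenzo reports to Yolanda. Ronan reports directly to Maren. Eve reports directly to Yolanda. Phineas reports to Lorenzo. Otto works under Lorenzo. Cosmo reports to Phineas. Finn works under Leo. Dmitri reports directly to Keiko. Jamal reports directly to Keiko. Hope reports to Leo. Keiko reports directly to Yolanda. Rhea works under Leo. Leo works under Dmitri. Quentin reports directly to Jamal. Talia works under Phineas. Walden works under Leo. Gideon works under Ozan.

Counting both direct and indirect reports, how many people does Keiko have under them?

Keiko directly manages Dmitri, Maren, Jamal. Under Dmitri: Leo, Finn, Rhea, Bilal, Ozan, Gideon, Walden, Hope (8). Under Maren: Ronan, Gunnar (2). Under Jamal: Nuri, Quentin (2). So Keiko's organization is 3 direct reports plus everyone under them: 9 + 3 + 3 = 15.

15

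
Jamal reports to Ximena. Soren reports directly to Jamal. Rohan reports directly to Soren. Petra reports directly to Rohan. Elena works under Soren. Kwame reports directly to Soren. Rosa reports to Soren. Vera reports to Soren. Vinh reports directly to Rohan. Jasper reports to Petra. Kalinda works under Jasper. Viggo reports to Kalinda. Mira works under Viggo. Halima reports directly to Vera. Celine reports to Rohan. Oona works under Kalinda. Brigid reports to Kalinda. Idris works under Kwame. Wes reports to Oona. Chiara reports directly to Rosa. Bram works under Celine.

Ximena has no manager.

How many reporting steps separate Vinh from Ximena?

Chain from Vinh up to Ximena: Vinh → Rohan → Soren → Jamal → Ximena. That is 4 steps up, so Vinh is 4 levels below Ximena.

4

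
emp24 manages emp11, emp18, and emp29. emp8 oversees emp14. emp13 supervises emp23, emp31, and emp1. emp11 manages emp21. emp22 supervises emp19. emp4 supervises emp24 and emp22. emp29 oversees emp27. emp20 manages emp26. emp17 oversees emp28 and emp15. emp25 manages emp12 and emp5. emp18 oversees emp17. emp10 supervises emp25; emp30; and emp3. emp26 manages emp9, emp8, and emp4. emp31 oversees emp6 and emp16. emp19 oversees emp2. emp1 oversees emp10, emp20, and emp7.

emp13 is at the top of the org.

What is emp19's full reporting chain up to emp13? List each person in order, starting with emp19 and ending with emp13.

emp19 reports to emp22. emp22 reports to emp4. emp4 reports to emp26. emp26 reports to emp20. emp20 reports to emp1. emp1 reports to emp13. emp13 is at the top.

emp19 -> emp22 -> emp4 -> emp26 -> emp20 -> emp1 -> emp13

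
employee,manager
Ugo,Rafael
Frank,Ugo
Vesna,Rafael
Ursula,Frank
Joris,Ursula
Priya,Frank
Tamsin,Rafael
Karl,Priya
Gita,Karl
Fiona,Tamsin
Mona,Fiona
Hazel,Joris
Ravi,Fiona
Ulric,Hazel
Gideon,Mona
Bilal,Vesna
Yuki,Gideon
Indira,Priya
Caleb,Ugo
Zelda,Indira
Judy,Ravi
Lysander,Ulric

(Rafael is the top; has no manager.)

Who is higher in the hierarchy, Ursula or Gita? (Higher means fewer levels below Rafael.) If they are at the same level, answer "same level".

Ursula

Ursula is 3 levels below Rafael; Gita is 5. Ursula is higher.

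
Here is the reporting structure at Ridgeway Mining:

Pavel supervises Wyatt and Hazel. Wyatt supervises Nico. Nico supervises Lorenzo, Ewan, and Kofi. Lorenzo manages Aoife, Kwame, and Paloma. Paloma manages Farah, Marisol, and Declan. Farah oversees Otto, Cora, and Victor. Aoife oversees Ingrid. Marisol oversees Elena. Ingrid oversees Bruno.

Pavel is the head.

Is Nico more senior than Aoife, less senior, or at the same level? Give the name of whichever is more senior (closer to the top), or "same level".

Nico is 2 levels below Pavel; Aoife is 4. Nico is higher.

Nico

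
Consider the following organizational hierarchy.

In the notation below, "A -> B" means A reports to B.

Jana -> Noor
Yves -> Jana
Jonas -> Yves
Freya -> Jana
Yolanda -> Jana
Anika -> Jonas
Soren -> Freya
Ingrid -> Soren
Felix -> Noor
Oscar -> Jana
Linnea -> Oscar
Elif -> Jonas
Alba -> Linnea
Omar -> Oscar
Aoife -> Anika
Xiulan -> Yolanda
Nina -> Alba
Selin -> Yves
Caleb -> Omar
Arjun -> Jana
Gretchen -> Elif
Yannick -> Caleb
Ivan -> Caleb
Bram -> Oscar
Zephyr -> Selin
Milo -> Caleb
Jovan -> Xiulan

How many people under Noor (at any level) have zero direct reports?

The people in Noor's organization with no one reporting to them are Felix, Arjun, Bram, Milo, Ivan, Yannick, Nina, Jovan, Ingrid, Zephyr, Gretchen, Aoife. That is 12.

12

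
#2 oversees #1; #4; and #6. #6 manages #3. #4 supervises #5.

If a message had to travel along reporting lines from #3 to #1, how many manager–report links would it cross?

3

#3 is 2 levels below #2, and #1 is 1 level below #2 (their lowest common manager). The shortest path runs up from #3 to #2 and back down to #1: 2 + 1 = 3 links.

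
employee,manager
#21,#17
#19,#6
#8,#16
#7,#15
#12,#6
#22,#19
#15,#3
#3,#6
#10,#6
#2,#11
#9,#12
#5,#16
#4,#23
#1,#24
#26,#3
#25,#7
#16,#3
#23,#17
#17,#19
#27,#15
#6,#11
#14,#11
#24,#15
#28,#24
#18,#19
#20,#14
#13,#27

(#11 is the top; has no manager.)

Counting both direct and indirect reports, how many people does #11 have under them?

27

#11 directly manages #6, #14, #2. Under #6: #12, #9, #19, #22, #18, #17, #21, #23, #4, #10, #3, #26, #16, #5, #8, #15, #7, #25, #27, #13, #24, #1, #28 (23). Under #14: #20 (1). #2 has no reports. So #11's organization is 3 direct reports plus everyone under them: 24 + 2 + 1 = 27.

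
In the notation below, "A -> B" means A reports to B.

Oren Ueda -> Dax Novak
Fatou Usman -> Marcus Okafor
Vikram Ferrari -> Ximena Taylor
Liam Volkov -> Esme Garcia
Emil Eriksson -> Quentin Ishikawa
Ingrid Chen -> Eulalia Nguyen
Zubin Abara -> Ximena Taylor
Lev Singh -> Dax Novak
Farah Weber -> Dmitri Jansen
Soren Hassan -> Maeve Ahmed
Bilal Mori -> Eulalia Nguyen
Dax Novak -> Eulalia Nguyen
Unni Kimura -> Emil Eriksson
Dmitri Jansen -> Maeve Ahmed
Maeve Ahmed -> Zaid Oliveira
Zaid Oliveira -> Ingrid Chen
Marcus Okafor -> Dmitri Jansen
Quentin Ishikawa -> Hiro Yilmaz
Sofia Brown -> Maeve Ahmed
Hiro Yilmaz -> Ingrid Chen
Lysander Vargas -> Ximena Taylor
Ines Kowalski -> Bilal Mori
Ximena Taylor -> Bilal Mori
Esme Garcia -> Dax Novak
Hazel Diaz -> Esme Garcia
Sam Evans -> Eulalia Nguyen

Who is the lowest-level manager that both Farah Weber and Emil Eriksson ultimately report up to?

Ingrid Chen

Farah Weber's chain of managers is Dmitri Jansen, Maeve Ahmed, Zaid Oliveira, Ingrid Chen, Eulalia Nguyen. Emil Eriksson's chain of managers is Quentin Ishikawa, Hiro Yilmaz, Ingrid Chen, Eulalia Nguyen. The first manager that appears in both chains is Ingrid Chen.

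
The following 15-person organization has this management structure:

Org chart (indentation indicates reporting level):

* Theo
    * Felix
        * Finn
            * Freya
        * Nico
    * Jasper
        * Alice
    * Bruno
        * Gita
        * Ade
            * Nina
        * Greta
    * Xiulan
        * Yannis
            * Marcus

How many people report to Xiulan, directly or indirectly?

Xiulan directly manages Yannis. Under Yannis: Marcus (1). That's 2 in total.

2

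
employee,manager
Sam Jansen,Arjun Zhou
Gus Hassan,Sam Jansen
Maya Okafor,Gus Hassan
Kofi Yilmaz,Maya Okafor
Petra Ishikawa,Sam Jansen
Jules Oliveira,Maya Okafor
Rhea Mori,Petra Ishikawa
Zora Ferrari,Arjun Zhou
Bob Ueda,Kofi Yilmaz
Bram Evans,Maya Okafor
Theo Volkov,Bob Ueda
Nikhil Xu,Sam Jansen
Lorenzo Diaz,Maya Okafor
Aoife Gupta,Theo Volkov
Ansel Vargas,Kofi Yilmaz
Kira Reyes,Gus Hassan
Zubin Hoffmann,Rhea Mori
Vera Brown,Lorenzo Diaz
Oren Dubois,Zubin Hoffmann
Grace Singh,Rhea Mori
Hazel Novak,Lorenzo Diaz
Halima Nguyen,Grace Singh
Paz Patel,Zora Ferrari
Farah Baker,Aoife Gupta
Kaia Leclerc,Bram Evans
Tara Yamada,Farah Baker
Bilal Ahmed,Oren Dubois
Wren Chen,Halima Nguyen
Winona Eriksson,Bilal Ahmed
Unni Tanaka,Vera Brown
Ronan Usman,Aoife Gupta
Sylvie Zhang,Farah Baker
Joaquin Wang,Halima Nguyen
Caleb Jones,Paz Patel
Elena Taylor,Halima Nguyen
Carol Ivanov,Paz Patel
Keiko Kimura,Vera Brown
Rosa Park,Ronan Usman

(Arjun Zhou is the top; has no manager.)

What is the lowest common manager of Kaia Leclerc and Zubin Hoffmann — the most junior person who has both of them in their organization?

Sam Jansen

Kaia Leclerc's chain of managers is Bram Evans, Maya Okafor, Gus Hassan, Sam Jansen, Arjun Zhou. Zubin Hoffmann's chain of managers is Rhea Mori, Petra Ishikawa, Sam Jansen, Arjun Zhou. The first manager that appears in both chains is Sam Jansen.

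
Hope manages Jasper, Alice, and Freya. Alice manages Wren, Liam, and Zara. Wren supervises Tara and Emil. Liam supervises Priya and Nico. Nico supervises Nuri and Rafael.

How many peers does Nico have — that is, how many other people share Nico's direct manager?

1

Nico reports to Liam. Liam's other direct reports are Priya — 1 peer.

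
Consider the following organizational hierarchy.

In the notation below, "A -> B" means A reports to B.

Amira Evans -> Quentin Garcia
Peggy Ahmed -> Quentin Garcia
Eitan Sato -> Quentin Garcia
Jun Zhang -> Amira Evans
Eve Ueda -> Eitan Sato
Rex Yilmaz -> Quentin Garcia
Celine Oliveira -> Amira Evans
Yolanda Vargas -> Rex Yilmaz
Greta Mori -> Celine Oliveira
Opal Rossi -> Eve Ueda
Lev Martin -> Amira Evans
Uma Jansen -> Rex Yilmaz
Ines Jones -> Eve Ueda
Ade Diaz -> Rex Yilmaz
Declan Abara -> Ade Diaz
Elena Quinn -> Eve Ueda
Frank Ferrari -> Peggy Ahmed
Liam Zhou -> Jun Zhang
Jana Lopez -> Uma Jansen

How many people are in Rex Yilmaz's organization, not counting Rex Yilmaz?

Rex Yilmaz directly manages Yolanda Vargas, Uma Jansen, Ade Diaz. Yolanda Vargas has no reports. Under Uma Jansen: Jana Lopez (1). Under Ade Diaz: Declan Abara (1). So Rex Yilmaz's organization is 3 direct reports plus everyone under them: 1 + 2 + 2 = 5.

5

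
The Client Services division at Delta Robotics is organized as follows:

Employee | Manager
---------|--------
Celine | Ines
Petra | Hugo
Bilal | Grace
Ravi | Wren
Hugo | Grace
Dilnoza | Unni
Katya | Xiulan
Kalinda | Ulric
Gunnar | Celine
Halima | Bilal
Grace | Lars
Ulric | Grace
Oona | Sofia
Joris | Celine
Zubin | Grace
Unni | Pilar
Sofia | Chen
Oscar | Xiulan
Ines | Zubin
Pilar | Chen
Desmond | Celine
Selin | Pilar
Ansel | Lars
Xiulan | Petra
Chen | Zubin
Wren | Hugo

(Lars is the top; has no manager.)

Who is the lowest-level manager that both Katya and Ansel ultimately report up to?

Katya's chain of managers is Xiulan, Petra, Hugo, Grace, Lars. Ansel's chain of managers is Lars. The first manager that appears in both chains is Lars.

Lars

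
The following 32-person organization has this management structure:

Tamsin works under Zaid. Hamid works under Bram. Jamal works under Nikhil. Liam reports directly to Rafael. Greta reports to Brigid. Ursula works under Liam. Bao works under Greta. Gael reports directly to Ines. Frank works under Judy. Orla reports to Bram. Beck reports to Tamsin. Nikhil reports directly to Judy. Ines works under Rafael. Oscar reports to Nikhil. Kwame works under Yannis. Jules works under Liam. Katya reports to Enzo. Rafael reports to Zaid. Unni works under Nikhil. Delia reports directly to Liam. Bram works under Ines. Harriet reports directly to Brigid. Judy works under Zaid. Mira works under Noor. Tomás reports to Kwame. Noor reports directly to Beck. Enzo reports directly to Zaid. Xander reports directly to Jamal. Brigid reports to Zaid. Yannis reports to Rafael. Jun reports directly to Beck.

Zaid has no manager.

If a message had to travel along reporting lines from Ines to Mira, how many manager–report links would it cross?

6

Ines is 2 levels below Zaid, and Mira is 4 levels below Zaid (their lowest common manager). The shortest path runs up from Ines to Zaid and back down to Mira: 2 + 4 = 6 links.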